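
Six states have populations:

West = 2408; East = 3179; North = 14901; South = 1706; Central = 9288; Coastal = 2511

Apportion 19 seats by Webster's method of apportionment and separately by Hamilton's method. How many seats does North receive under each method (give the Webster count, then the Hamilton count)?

Webster: West 1, East 2, North 9, South 1, Central 5, Coastal 1.
Hamilton: West 1, East 2, North 8, South 1, Central 5, Coastal 2.
North gets 9 under Webster and 8 under Hamilton.

9 and 8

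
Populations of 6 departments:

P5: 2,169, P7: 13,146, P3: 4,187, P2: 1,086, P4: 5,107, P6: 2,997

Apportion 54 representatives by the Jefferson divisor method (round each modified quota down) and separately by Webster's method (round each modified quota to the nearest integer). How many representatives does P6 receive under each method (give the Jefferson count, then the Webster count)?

5 and 6

Jefferson: P5 4, P7 25, P3 8, P2 2, P4 10, P6 5.
Webster: P5 4, P7 24, P3 8, P2 2, P4 10, P6 6.
P6 gets 5 under Jefferson and 6 under Webster.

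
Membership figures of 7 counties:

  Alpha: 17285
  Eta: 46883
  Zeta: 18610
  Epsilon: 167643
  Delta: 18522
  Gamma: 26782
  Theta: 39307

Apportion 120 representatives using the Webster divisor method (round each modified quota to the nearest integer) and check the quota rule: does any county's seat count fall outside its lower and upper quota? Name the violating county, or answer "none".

Epsilon

Standard quotas: Alpha 6.191, Eta 16.792, Zeta 6.666, Epsilon 60.045, Delta 6.634, Gamma 9.593, Theta 14.079.
Webster allocation: Alpha 6, Eta 17, Zeta 7, Epsilon 59, Delta 7, Gamma 10, Theta 14.
Epsilon has quota 60.045 (lower 60, upper 61) but receives 59 — outside the quota interval.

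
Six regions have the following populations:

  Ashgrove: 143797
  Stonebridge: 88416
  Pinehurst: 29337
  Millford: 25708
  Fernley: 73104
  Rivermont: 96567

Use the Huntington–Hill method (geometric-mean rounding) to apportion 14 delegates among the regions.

With divisor 34125: modified quotas Ashgrove 4.214, Stonebridge 2.591, Pinehurst 0.860, Millford 0.753, Fernley 2.142, Rivermont 2.830.
Geometric-mean thresholds: Ashgrove √(4·5)=4.472, Stonebridge √(2·3)=2.449, Pinehurst (min 1), Millford (min 1), Fernley √(2·3)=2.449, Rivermont √(2·3)=2.449.
Each quota rounded against its threshold gives Ashgrove 4, Stonebridge 3, Pinehurst 1, Millford 1, Fernley 2, Rivermont 3 (total 14).

Ashgrove=4, Stonebridge=3, Pinehurst=1, Millford=1, Fernley=2, Rivermont=3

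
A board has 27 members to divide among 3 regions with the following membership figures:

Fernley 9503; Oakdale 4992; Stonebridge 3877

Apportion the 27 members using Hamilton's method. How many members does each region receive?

Fernley: 14, Oakdale: 7, Stonebridge: 6

Standard divisor: 18372 ÷ 27 ≈ 680.444.
Standard quotas: Fernley 13.9659, Oakdale 7.3364, Stonebridge 5.6977.
Lower quotas: Fernley 13, Oakdale 7, Stonebridge 5 (sum 25, leaving 2 seats).
Remainders in descending order: Fernley 0.9659, Stonebridge 0.6977, Oakdale 0.3364.
The surplus seats go to Fernley, Stonebridge.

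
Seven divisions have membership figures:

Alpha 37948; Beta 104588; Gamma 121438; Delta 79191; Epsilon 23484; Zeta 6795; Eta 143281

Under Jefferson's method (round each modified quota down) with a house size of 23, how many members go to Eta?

Standard divisor 516725/23 ≈ 22466.304; standard quotas: Alpha 1.689, Beta 4.655, Gamma 5.405, Delta 3.525, Epsilon 1.045, Zeta 0.302, Eta 6.378.
Rounding down gives 1, 4, 5, 3, 1, 0, 6 = 20 seats, so the divisor must be adjusted.
With modified divisor 20000: modified quotas Alpha 1.897, Beta 5.229, Gamma 6.072, Delta 3.960, Epsilon 1.174, Zeta 0.340, Eta 7.164.
Rounding down: Alpha 1, Beta 5, Gamma 6, Delta 3, Epsilon 1, Zeta 0, Eta 7 (total 23).
Eta receives 7.

7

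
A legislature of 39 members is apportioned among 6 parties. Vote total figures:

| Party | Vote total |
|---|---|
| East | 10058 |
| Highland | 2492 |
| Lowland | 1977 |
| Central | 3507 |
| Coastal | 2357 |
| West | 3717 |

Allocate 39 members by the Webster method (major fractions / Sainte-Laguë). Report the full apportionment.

Standard divisor 24108/39 ≈ 618.154; standard quotas: East 16.271, Highland 4.031, Lowland 3.198, Central 5.673, Coastal 3.813, West 6.013.
Rounding to the nearest integer gives East 16, Highland 4, Lowland 3, Central 6, Coastal 4, West 6 — total 39, matching the house size, so no adjustment is needed.

East 16, Highland 4, Lowland 3, Central 6, Coastal 4, West 6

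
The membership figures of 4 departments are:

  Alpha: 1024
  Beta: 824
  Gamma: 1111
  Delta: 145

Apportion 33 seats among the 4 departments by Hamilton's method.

Standard divisor: 3104 ÷ 33 ≈ 94.061.
Standard quotas: Alpha 10.887, Beta 8.760, Gamma 11.812, Delta 1.542.
Lower quotas: Alpha 10, Beta 8, Gamma 11, Delta 1 (sum 30, leaving 3 seats).
Remainders in descending order: Alpha 0.887, Gamma 0.812, Beta 0.760, Delta 0.542.
Largest remainders: Alpha, Gamma, Beta receive the extra seats.

Alpha 11; Beta 9; Gamma 12; Delta 1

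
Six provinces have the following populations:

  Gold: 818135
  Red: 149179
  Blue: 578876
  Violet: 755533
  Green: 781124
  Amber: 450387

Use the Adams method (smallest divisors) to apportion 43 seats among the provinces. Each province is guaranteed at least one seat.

Standard divisor 3533234/43 ≈ 82168.233; standard quotas: Gold 9.957, Red 1.816, Blue 7.045, Violet 9.195, Green 9.506, Amber 5.481.
Rounding up gives 10, 2, 8, 10, 10, 6 = 46 seats, so the divisor must be adjusted.
With modified divisor 88400: modified quotas Gold 9.255, Red 1.688, Blue 6.548, Violet 8.547, Green 8.836, Amber 5.095.
Rounding up: Gold 10, Red 2, Blue 7, Violet 9, Green 9, Amber 6 (total 43).

Gold 10, Red 2, Blue 7, Violet 9, Green 9, Amber 6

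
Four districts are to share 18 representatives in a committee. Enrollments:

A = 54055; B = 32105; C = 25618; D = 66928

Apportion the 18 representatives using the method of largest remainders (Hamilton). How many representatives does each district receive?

The standard divisor is 178706/18 ≈ 9928.111.
Standard quotas: A 5.4446, B 3.2337, C 2.5803, D 6.7413.
Lower quotas: A 5, B 3, C 2, D 6 (sum 16, leaving 2 seats).
Remainders in descending order: D 0.7413, C 0.5803, A 0.4446, B 0.2337.
The surplus seats go to D, C.

A 5, B 3, C 3, D 7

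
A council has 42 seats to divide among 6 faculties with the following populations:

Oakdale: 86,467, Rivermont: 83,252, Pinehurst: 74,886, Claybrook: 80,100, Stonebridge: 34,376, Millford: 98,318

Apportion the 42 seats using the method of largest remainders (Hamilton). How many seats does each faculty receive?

Oakdale 8, Rivermont 8, Pinehurst 7, Claybrook 7, Stonebridge 3, Millford 9

The standard divisor is 457399/42 ≈ 10890.452.
Standard quotas: Oakdale 7.9397, Rivermont 7.6445, Pinehurst 6.8763, Claybrook 7.3551, Stonebridge 3.1565, Millford 9.0279.
Lower quotas: Oakdale 7, Rivermont 7, Pinehurst 6, Claybrook 7, Stonebridge 3, Millford 9 (sum 39, leaving 3 seats).
Remainders in descending order: Oakdale 0.9397, Pinehurst 0.8763, Rivermont 0.6445, Claybrook 0.3551, Stonebridge 0.1565, Millford 0.0279.
The surplus seats go to Oakdale, Pinehurst, Rivermont.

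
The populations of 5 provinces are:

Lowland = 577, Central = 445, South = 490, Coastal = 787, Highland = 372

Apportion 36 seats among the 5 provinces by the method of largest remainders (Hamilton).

Lowland: 8; Central: 6; South: 6; Coastal: 11; Highland: 5

The standard divisor is 2671/36 ≈ 74.194.
Standard quotas: Lowland 7.777, Central 5.998, South 6.604, Coastal 10.607, Highland 5.014.
Lower quotas: Lowland 7, Central 5, South 6, Coastal 10, Highland 5 (sum 33, leaving 3 seats).
Remainders in descending order: Central 0.998, Lowland 0.777, Coastal 0.607, South 0.604, Highland 0.014.
Largest remainders: Central, Lowland, Coastal receive the extra seats.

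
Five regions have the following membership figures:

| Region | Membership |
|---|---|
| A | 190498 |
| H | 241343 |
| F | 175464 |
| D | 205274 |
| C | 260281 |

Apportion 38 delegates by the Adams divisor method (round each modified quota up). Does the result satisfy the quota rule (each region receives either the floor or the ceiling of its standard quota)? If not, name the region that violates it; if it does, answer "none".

Standard quotas: A 6.747, H 8.548, F 6.215, D 7.271, C 9.219.
Adams allocation: A 7, H 9, F 6, D 7, C 9.
Every allocation lies between the lower and upper quota.

none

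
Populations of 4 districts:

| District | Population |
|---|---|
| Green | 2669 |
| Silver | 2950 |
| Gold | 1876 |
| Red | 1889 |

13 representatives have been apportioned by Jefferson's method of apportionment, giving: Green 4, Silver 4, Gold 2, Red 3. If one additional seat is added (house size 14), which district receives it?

Gold

Priority for the next seat is population ÷ (current seats + 1).
Priorities: Green 533.800, Silver 590.000, Gold 625.333, Red 472.250.
Highest priority: Gold.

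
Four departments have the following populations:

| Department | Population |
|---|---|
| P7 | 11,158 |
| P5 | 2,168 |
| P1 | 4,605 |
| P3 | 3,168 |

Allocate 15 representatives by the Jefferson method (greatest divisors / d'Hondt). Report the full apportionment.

P7: 9, P5: 1, P1: 3, P3: 2

Standard divisor 21099/15 ≈ 1406.6; standard quotas: P7 7.933, P5 1.541, P1 3.274, P3 2.252.
Rounding down gives 7, 1, 3, 2 = 13 seats, so the divisor must be adjusted.
With modified divisor 1200: modified quotas P7 9.298, P5 1.807, P1 3.837, P3 2.640.
Rounding down: P7 9, P5 1, P1 3, P3 2 (total 15).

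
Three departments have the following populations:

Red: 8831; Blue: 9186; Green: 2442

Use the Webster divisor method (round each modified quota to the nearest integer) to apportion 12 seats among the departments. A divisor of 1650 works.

Red 5; Blue 6; Green 1

With modified divisor 1650: modified quotas Red 5.352, Blue 5.567, Green 1.480.
Rounding to the nearest integer: Red 5, Blue 6, Green 1 (total 12).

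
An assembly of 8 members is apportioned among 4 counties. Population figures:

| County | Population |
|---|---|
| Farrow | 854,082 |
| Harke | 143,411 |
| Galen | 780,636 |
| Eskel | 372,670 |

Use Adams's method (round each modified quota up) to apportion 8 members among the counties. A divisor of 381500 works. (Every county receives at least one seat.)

Farrow=3, Harke=1, Galen=3, Eskel=1

With modified divisor 381500: modified quotas Farrow 2.239, Harke 0.376, Galen 2.046, Eskel 0.977.
Rounding up: Farrow 3, Harke 1, Galen 3, Eskel 1 (total 8).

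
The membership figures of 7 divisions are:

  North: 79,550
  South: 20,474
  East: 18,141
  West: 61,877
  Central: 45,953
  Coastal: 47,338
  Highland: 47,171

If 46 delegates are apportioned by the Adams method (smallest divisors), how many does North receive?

11

Standard divisor 320504/46 ≈ 6967.478; standard quotas: North 11.417, South 2.939, East 2.604, West 8.881, Central 6.595, Coastal 6.794, Highland 6.770.
Rounding up gives 12, 3, 3, 9, 7, 7, 7 = 48 seats, so the divisor must be adjusted.
With modified divisor 7700: modified quotas North 10.331, South 2.659, East 2.356, West 8.036, Central 5.968, Coastal 6.148, Highland 6.126.
Rounding up: North 11, South 3, East 3, West 9, Central 6, Coastal 7, Highland 7 (total 46).
North receives 11.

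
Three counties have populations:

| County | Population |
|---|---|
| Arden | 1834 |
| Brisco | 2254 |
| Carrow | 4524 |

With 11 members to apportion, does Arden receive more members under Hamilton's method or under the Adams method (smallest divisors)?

Adams

Hamilton: Arden 2, Brisco 3, Carrow 6.
Adams: Arden 3, Brisco 3, Carrow 5.
Arden gets 2 under Hamilton and 3 under Adams.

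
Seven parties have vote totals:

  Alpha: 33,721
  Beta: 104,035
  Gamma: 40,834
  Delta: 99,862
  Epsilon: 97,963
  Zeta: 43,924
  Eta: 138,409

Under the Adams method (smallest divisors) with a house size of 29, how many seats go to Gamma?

2

Standard divisor 558748/29 ≈ 19267.172; standard quotas: Alpha 1.750, Beta 5.400, Gamma 2.119, Delta 5.183, Epsilon 5.084, Zeta 2.280, Eta 7.184.
Rounding up gives 2, 6, 3, 6, 6, 3, 8 = 34 seats, so the divisor must be adjusted.
With modified divisor 21400: modified quotas Alpha 1.576, Beta 4.861, Gamma 1.908, Delta 4.666, Epsilon 4.578, Zeta 2.053, Eta 6.468.
Rounding up: Alpha 2, Beta 5, Gamma 2, Delta 5, Epsilon 5, Zeta 3, Eta 7 (total 29).
Gamma receives 2.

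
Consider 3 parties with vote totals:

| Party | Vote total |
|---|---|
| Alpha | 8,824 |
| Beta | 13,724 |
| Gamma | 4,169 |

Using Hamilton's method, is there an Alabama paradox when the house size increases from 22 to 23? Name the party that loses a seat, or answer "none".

At 22 seats: Alpha 7, Beta 11, Gamma 4.
At 23 seats: Alpha 8, Beta 12, Gamma 3.
Gamma drops from 4 to 3.

Gamma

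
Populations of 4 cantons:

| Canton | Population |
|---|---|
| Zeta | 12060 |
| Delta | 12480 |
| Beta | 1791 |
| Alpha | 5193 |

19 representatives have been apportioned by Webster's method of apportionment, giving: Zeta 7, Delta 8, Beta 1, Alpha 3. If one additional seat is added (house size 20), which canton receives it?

Zeta

Priority for the next seat is population ÷ (current seats + 0.5).
Priorities: Zeta 1608.000, Delta 1468.235, Beta 1194.000, Alpha 1483.714.
Highest priority: Zeta.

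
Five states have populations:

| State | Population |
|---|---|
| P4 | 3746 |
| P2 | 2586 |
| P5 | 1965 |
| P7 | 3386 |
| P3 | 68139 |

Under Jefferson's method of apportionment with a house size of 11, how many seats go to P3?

Standard divisor 79822/11 ≈ 7256.545; standard quotas: P4 0.516, P2 0.356, P5 0.271, P7 0.467, P3 9.390.
Rounding down gives 0, 0, 0, 0, 9 = 9 seats, so the divisor must be adjusted.
With modified divisor 5900: modified quotas P4 0.635, P2 0.438, P5 0.333, P7 0.574, P3 11.549.
Rounding down: P4 0, P2 0, P5 0, P7 0, P3 11 (total 11).
P3 receives 11.

11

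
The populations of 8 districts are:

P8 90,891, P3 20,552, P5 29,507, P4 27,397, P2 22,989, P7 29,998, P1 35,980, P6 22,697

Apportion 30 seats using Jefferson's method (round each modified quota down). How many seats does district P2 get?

Standard divisor 280011/30 ≈ 9333.7; standard quotas: P8 9.738, P3 2.202, P5 3.161, P4 2.935, P2 2.463, P7 3.214, P1 3.855, P6 2.432.
Rounding down gives 9, 2, 3, 2, 2, 3, 3, 2 = 26 seats, so the divisor must be adjusted.
With modified divisor 8000: modified quotas P8 11.361, P3 2.569, P5 3.688, P4 3.425, P2 2.874, P7 3.750, P1 4.497, P6 2.837.
Rounding down: P8 11, P3 2, P5 3, P4 3, P2 2, P7 3, P1 4, P6 2 (total 30).
P2 receives 2.

2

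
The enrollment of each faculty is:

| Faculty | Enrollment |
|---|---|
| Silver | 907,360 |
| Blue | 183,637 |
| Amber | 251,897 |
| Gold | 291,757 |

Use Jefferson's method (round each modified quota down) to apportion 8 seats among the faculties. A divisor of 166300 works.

Silver 5; Blue 1; Amber 1; Gold 1

With modified divisor 166300: modified quotas Silver 5.456, Blue 1.104, Amber 1.515, Gold 1.754.
Rounding down: Silver 5, Blue 1, Amber 1, Gold 1 (total 8).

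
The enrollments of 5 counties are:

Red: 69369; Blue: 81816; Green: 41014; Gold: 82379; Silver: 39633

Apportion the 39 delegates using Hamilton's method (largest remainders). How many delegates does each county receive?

Red=9, Blue=10, Green=5, Gold=10, Silver=5

The standard divisor is 314211/39 ≈ 8056.692.
Standard quotas: Red 8.6101, Blue 10.1550, Green 5.0907, Gold 10.2249, Silver 4.9193.
Lower quotas: Red 8, Blue 10, Green 5, Gold 10, Silver 4 (sum 37, leaving 2 seats).
Remainders in descending order: Silver 0.9193, Red 0.6101, Gold 0.2249, Blue 0.1550, Green 0.0907.
Largest remainders: Silver, Red receive the extra seats.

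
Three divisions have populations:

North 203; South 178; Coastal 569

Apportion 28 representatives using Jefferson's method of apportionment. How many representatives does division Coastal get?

17

Standard divisor 950/28 ≈ 33.929; standard quotas: North 5.983, South 5.246, Coastal 16.771.
Rounding down gives 5, 5, 16 = 26 seats, so the divisor must be adjusted.
With modified divisor 33: modified quotas North 6.152, South 5.394, Coastal 17.242.
Rounding down: North 6, South 5, Coastal 17 (total 28).
Coastal receives 17.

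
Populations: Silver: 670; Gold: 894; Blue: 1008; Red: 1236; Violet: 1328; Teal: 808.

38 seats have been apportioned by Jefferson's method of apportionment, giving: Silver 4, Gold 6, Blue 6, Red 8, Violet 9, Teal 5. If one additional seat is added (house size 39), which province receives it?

Blue

Priority for the next seat is population ÷ (current seats + 1).
Priorities: Silver 134.000, Gold 127.714, Blue 144.000, Red 137.333, Violet 132.800, Teal 134.667.
Highest priority: Blue.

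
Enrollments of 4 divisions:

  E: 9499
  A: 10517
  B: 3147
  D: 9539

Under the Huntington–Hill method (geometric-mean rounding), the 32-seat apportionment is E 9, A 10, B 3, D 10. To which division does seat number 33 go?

A

Priority for the next seat is population ÷ (√(s·(s+1))).
Priorities: E 1001.283, A 1002.757, B 908.461, D 909.508.
Highest priority: A.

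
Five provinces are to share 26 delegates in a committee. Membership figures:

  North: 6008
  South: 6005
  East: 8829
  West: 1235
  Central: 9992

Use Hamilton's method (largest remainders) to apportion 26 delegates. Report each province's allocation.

The standard divisor is 32069/26 ≈ 1233.423.
Standard quotas: North 4.8710, South 4.8686, East 7.1581, West 1.0013, Central 8.1010.
Lower quotas: North 4, South 4, East 7, West 1, Central 8 (sum 24, leaving 2 seats).
Remainders in descending order: North 0.8710, South 0.8686, East 0.1581, Central 0.1010, West 0.0013.
The surplus seats go to North, South.

North 5, South 5, East 7, West 1, Central 8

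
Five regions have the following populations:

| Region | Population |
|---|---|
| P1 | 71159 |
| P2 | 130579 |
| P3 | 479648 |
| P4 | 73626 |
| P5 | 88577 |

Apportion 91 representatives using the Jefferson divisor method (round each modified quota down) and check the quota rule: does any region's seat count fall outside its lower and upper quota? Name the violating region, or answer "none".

Standard quotas: P1 7.676, P2 14.086, P3 51.741, P4 7.942, P5 9.555.
Jefferson allocation: P1 7, P2 14, P3 53, P4 8, P5 9.
P3 has quota 51.741 (lower 51, upper 52) but receives 53 — outside the quota interval.

P3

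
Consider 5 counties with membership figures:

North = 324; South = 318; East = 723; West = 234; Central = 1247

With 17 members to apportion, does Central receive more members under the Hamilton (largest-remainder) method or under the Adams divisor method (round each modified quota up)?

Hamilton

Hamilton: North 2, South 2, East 4, West 1, Central 8.
Adams: North 2, South 2, East 4, West 2, Central 7.
Central gets 8 under Hamilton and 7 under Adams.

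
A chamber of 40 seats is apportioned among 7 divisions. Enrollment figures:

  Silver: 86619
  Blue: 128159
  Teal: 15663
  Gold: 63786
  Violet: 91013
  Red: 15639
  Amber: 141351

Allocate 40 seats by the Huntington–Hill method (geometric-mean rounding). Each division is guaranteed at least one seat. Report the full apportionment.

Silver 6; Blue 10; Teal 1; Gold 5; Violet 7; Red 1; Amber 10

With divisor 13493: modified quotas Silver 6.420, Blue 9.498, Teal 1.161, Gold 4.727, Violet 6.745, Red 1.159, Amber 10.476.
Geometric-mean thresholds: Silver √(6·7)=6.481, Blue √(9·10)=9.487, Teal √(1·2)=1.414, Gold √(4·5)=4.472, Violet √(6·7)=6.481, Red √(1·2)=1.414, Amber √(10·11)=10.488.
Each quota rounded against its threshold gives Silver 6, Blue 10, Teal 1, Gold 5, Violet 7, Red 1, Amber 10 (total 40).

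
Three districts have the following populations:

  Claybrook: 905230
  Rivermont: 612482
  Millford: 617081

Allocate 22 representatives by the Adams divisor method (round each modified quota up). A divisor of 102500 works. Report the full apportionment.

Claybrook: 9, Rivermont: 6, Millford: 7

With modified divisor 102500: modified quotas Claybrook 8.832, Rivermont 5.975, Millford 6.020.
Rounding up: Claybrook 9, Rivermont 6, Millford 7 (total 22).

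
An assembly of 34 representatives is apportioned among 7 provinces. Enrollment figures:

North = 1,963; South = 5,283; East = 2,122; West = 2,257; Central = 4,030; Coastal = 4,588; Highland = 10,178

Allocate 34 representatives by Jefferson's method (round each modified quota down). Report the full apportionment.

North 2, South 6, East 2, West 2, Central 5, Coastal 5, Highland 12

Standard divisor 30421/34 ≈ 894.735; standard quotas: North 2.194, South 5.905, East 2.372, West 2.523, Central 4.504, Coastal 5.128, Highland 11.375.
Rounding down gives 2, 5, 2, 2, 4, 5, 11 = 31 seats, so the divisor must be adjusted.
With modified divisor 800: modified quotas North 2.454, South 6.604, East 2.652, West 2.821, Central 5.037, Coastal 5.735, Highland 12.723.
Rounding down: North 2, South 6, East 2, West 2, Central 5, Coastal 5, Highland 12 (total 34).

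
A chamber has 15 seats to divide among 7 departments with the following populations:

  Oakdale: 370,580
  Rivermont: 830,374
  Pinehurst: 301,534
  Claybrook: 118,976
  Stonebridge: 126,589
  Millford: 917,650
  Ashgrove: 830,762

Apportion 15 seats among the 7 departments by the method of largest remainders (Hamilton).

Oakdale 2; Rivermont 4; Pinehurst 1; Claybrook 0; Stonebridge 0; Millford 4; Ashgrove 4

Standard divisor: 3496465 ÷ 15 ≈ 233097.667.
Standard quotas: Oakdale 1.5898, Rivermont 3.5623, Pinehurst 1.2936, Claybrook 0.5104, Stonebridge 0.5431, Millford 3.9368, Ashgrove 3.5640.
Lower quotas: Oakdale 1, Rivermont 3, Pinehurst 1, Claybrook 0, Stonebridge 0, Millford 3, Ashgrove 3 (sum 11, leaving 4 seats).
Remainders in descending order: Millford 0.9368, Oakdale 0.5898, Ashgrove 0.5640, Rivermont 0.5623, Stonebridge 0.5431, Claybrook 0.5104, Pinehurst 0.2936.
The surplus seats go to Millford, Oakdale, Ashgrove, Rivermont.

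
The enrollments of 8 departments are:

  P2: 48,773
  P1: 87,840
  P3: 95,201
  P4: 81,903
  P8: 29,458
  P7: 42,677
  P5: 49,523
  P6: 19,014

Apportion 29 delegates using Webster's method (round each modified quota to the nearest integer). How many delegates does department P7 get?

Standard divisor 454389/29 ≈ 15668.586; standard quotas: P2 3.113, P1 5.606, P3 6.076, P4 5.227, P8 1.880, P7 2.724, P5 3.161, P6 1.214.
Rounding to the nearest integer gives P2 3, P1 6, P3 6, P4 5, P8 2, P7 3, P5 3, P6 1 — total 29, matching the house size, so no adjustment is needed.
P7 receives 3.

3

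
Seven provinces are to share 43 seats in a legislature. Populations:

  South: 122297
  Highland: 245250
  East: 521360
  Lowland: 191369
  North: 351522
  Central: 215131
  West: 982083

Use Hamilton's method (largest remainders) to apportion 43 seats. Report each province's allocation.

Total 2629012; standard divisor 2629012/43 ≈ 61139.814.
Standard quotas: South 2.0003, Highland 4.0113, East 8.5273, Lowland 3.1300, North 5.7495, Central 3.5187, West 16.0629.
Lower quotas: South 2, Highland 4, East 8, Lowland 3, North 5, Central 3, West 16 (sum 41, leaving 2 seats).
Remainders in descending order: North 0.7495, East 0.5273, Central 0.5187, Lowland 0.1300, West 0.0629, Highland 0.0113, South 0.0003.
The surplus seats go to North, East.

South=2, Highland=4, East=9, Lowland=3, North=6, Central=3, West=16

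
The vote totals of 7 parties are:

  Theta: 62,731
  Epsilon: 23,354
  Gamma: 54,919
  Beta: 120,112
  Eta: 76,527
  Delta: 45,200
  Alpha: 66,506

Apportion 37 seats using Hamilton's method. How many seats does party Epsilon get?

2

The standard divisor is 449349/37 ≈ 12144.568.
Standard quotas: Theta 5.1654, Epsilon 1.9230, Gamma 4.5221, Beta 9.8902, Eta 6.3013, Delta 3.7218, Alpha 5.4762.
Lower quotas: Theta 5, Epsilon 1, Gamma 4, Beta 9, Eta 6, Delta 3, Alpha 5 (sum 33, leaving 4 seats).
Remainders in descending order: Epsilon 0.9230, Beta 0.8902, Delta 0.7218, Gamma 0.5221, Alpha 0.4762, Eta 0.3013, Theta 0.1654.
The surplus seats go to Epsilon, Beta, Delta, Gamma.
Epsilon receives 2.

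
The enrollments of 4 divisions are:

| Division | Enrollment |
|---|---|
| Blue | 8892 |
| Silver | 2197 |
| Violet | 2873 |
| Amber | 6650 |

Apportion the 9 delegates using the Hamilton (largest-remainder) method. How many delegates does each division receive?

Blue: 4, Silver: 1, Violet: 1, Amber: 3

The standard divisor is 20612/9 ≈ 2290.222.
Standard quotas: Blue 3.8826, Silver 0.9593, Violet 1.2545, Amber 2.9036.
Lower quotas: Blue 3, Silver 0, Violet 1, Amber 2 (sum 6, leaving 3 seats).
Remainders in descending order: Silver 0.9593, Amber 0.9036, Blue 0.8826, Violet 0.2545.
The surplus seats go to Silver, Amber, Blue.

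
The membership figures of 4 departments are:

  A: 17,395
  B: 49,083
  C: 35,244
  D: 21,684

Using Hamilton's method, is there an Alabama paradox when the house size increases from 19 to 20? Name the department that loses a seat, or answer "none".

At 19 seats: A 3, B 8, C 5, D 3.
At 20 seats: A 3, B 8, C 6, D 3.
No department's allocation decreased.

none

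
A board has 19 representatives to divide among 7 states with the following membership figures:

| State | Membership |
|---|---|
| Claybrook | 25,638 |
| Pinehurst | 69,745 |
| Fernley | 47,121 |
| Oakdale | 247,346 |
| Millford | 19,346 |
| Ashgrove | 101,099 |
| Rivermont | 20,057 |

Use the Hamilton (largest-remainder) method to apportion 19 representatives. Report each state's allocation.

Claybrook=1; Pinehurst=2; Fernley=2; Oakdale=9; Millford=1; Ashgrove=3; Rivermont=1

Standard divisor: 530352 ÷ 19 ≈ 27913.263.
Standard quotas: Claybrook 0.9185, Pinehurst 2.4986, Fernley 1.6881, Oakdale 8.8612, Millford 0.6931, Ashgrove 3.6219, Rivermont 0.7185.
Lower quotas: Claybrook 0, Pinehurst 2, Fernley 1, Oakdale 8, Millford 0, Ashgrove 3, Rivermont 0 (sum 14, leaving 5 seats).
Remainders in descending order: Claybrook 0.9185, Oakdale 0.8612, Rivermont 0.7185, Millford 0.6931, Fernley 0.6881, Ashgrove 0.6219, Pinehurst 0.4986.
Largest remainders: Claybrook, Oakdale, Rivermont, Millford, Fernley receive the extra seats.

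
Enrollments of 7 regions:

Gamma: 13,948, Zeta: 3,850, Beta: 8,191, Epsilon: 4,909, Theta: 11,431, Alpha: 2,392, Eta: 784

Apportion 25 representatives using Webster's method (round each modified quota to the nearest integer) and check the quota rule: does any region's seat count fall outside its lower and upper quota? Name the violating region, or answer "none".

none

Standard quotas: Gamma 7.663, Zeta 2.115, Beta 4.500, Epsilon 2.697, Theta 6.280, Alpha 1.314, Eta 0.431.
Webster allocation: Gamma 8, Zeta 2, Beta 5, Epsilon 3, Theta 6, Alpha 1, Eta 0.
Every allocation lies between the lower and upper quota.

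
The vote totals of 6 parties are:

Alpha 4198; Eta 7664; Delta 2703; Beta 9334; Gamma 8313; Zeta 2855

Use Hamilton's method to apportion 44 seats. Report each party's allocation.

Alpha=5; Eta=10; Delta=3; Beta=12; Gamma=10; Zeta=4

Total 35067; standard divisor 35067/44 ≈ 796.977.
Standard quotas: Alpha 5.2674, Eta 9.6163, Delta 3.3916, Beta 11.7118, Gamma 10.4307, Zeta 3.5823.
Lower quotas: Alpha 5, Eta 9, Delta 3, Beta 11, Gamma 10, Zeta 3 (sum 41, leaving 3 seats).
Remainders in descending order: Beta 0.7118, Eta 0.6163, Zeta 0.5823, Gamma 0.4307, Delta 0.3916, Alpha 0.2674.
Largest remainders: Beta, Eta, Zeta receive the extra seats.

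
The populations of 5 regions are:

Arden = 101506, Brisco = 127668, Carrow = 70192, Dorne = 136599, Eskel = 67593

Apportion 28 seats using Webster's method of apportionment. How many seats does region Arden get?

Standard divisor 503558/28 ≈ 17984.214; standard quotas: Arden 5.644, Brisco 7.099, Carrow 3.903, Dorne 7.595, Eskel 3.758.
Rounding to the nearest integer gives 6, 7, 4, 8, 4 = 29 seats, so the divisor must be adjusted.
With modified divisor 18300: modified quotas Arden 5.547, Brisco 6.976, Carrow 3.836, Dorne 7.464, Eskel 3.694.
Rounding to the nearest integer: Arden 6, Brisco 7, Carrow 4, Dorne 7, Eskel 4 (total 28).
Arden receives 6.

6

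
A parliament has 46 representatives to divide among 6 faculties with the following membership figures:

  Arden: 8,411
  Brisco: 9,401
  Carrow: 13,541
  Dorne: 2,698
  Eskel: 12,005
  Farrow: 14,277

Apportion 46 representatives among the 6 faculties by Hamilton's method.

Arden 7; Brisco 7; Carrow 10; Dorne 2; Eskel 9; Farrow 11

Standard divisor: 60333 ÷ 46 ≈ 1311.587.
Standard quotas: Arden 6.4128, Brisco 7.1677, Carrow 10.3241, Dorne 2.0571, Eskel 9.1530, Farrow 10.8853.
Lower quotas: Arden 6, Brisco 7, Carrow 10, Dorne 2, Eskel 9, Farrow 10 (sum 44, leaving 2 seats).
Remainders in descending order: Farrow 0.8853, Arden 0.4128, Carrow 0.3241, Brisco 0.1677, Eskel 0.1530, Dorne 0.0571.
Largest remainders: Farrow, Arden receive the extra seats.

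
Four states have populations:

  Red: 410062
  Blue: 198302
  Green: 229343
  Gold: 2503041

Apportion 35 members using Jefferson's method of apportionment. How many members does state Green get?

Standard divisor 3340748/35 ≈ 95449.943; standard quotas: Red 4.296, Blue 2.078, Green 2.403, Gold 26.224.
Rounding down gives 4, 2, 2, 26 = 34 seats, so the divisor must be adjusted.
With modified divisor 91000: modified quotas Red 4.506, Blue 2.179, Green 2.520, Gold 27.506.
Rounding down: Red 4, Blue 2, Green 2, Gold 27 (total 35).
Green receives 2.

2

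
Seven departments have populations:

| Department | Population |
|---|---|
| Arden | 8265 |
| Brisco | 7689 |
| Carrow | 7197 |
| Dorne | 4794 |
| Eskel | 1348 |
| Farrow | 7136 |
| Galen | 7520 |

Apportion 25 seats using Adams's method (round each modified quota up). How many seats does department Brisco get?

4

Standard divisor 43949/25 ≈ 1757.96; standard quotas: Arden 4.701, Brisco 4.374, Carrow 4.094, Dorne 2.727, Eskel 0.767, Farrow 4.059, Galen 4.278.
Rounding up gives 5, 5, 5, 3, 1, 5, 5 = 29 seats, so the divisor must be adjusted.
With modified divisor 2000: modified quotas Arden 4.133, Brisco 3.845, Carrow 3.599, Dorne 2.397, Eskel 0.674, Farrow 3.568, Galen 3.760.
Rounding up: Arden 5, Brisco 4, Carrow 4, Dorne 3, Eskel 1, Farrow 4, Galen 4 (total 25).
Brisco receives 4.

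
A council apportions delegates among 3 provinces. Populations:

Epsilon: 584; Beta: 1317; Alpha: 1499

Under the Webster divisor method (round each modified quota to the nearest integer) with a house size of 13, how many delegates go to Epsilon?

2

Standard divisor 3400/13 ≈ 261.538; standard quotas: Epsilon 2.233, Beta 5.036, Alpha 5.731.
Rounding to the nearest integer gives Epsilon 2, Beta 5, Alpha 6 — total 13, matching the house size, so no adjustment is needed.
Epsilon receives 2.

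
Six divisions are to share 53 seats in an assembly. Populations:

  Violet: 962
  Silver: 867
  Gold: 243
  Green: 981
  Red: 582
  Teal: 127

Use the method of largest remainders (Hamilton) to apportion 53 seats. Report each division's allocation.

Violet: 14; Silver: 12; Gold: 3; Green: 14; Red: 8; Teal: 2

Standard divisor: 3762 ÷ 53 ≈ 70.981.
Standard quotas: Violet 13.553, Silver 12.215, Gold 3.423, Green 13.821, Red 8.199, Teal 1.789.
Lower quotas: Violet 13, Silver 12, Gold 3, Green 13, Red 8, Teal 1 (sum 50, leaving 3 seats).
Remainders in descending order: Green 0.821, Teal 0.789, Violet 0.553, Gold 0.423, Silver 0.215, Red 0.199.
Largest remainders: Green, Teal, Violet receive the extra seats.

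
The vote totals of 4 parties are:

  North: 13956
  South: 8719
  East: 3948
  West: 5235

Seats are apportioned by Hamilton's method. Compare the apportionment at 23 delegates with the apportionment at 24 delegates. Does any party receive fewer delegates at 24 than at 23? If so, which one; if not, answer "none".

At 23 seats: North 10, South 6, East 3, West 4.
At 24 seats: North 10, South 7, East 3, West 4.
No party's allocation decreased.

none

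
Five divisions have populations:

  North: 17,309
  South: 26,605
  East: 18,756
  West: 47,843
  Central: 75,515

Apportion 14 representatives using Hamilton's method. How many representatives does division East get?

Standard divisor: 186028 ÷ 14 ≈ 13287.714.
Standard quotas: North 1.3026, South 2.0022, East 1.4115, West 3.6005, Central 5.6831.
Lower quotas: North 1, South 2, East 1, West 3, Central 5 (sum 12, leaving 2 seats).
Remainders in descending order: Central 0.6831, West 0.6005, East 0.4115, North 0.3026, South 0.0022.
The surplus seats go to Central, West.
East receives 1.

1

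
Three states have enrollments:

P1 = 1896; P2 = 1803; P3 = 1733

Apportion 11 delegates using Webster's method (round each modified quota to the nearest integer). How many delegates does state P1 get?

Standard divisor 5432/11 ≈ 493.818; standard quotas: P1 3.839, P2 3.651, P3 3.509.
Rounding to the nearest integer gives 4, 4, 4 = 12 seats, so the divisor must be adjusted.
With modified divisor 500: modified quotas P1 3.792, P2 3.606, P3 3.466.
Rounding to the nearest integer: P1 4, P2 4, P3 3 (total 11).
P1 receives 4.

4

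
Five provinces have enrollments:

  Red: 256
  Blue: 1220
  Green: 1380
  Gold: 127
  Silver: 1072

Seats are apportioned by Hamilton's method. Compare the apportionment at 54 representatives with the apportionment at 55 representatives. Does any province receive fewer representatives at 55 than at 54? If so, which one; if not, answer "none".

At 54 seats: Red 4, Blue 16, Green 18, Gold 2, Silver 14.
At 55 seats: Red 3, Blue 17, Green 19, Gold 2, Silver 14.
Red drops from 4 to 3.

Red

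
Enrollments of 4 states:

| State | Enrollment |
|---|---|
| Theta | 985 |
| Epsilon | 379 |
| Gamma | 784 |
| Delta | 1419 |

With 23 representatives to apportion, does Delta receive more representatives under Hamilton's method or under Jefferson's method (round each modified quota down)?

Hamilton: Theta 6, Epsilon 3, Gamma 5, Delta 9.
Jefferson: Theta 6, Epsilon 2, Gamma 5, Delta 10.
Delta gets 9 under Hamilton and 10 under Jefferson.

Jefferson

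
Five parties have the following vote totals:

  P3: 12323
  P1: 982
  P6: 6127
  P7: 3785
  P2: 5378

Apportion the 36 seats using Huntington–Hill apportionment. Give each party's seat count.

With divisor 807: modified quotas P3 15.270, P1 1.217, P6 7.592, P7 4.690, P2 6.664.
Geometric-mean thresholds: P3 √(15·16)=15.492, P1 √(1·2)=1.414, P6 √(7·8)=7.483, P7 √(4·5)=4.472, P2 √(6·7)=6.481.
Each quota rounded against its threshold gives P3 15, P1 1, P6 8, P7 5, P2 7 (total 36).

P3=15, P1=1, P6=8, P7=5, P2=7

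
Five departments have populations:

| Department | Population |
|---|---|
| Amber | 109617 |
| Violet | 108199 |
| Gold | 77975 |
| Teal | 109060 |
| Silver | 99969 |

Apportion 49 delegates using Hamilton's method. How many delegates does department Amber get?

Standard divisor: 504820 ÷ 49 ≈ 10302.449.
Standard quotas: Amber 10.6399, Violet 10.5023, Gold 7.5686, Teal 10.5858, Silver 9.7034.
Lower quotas: Amber 10, Violet 10, Gold 7, Teal 10, Silver 9 (sum 46, leaving 3 seats).
Remainders in descending order: Silver 0.7034, Amber 0.6399, Teal 0.5858, Gold 0.5686, Violet 0.5023.
The surplus seats go to Silver, Amber, Teal.
Amber receives 11.

11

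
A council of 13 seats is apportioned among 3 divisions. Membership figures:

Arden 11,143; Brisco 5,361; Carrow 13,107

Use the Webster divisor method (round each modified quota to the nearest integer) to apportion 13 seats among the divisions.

Arden 5; Brisco 2; Carrow 6

Standard divisor 29611/13 ≈ 2277.769; standard quotas: Arden 4.892, Brisco 2.354, Carrow 5.754.
Rounding to the nearest integer gives Arden 5, Brisco 2, Carrow 6 — total 13, matching the house size, so no adjustment is needed.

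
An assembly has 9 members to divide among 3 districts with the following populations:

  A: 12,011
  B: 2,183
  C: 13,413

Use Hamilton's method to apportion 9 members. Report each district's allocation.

A: 4, B: 1, C: 4

Standard divisor: 27607 ÷ 9 ≈ 3067.444.
Standard quotas: A 3.9156, B 0.7117, C 4.3727.
Lower quotas: A 3, B 0, C 4 (sum 7, leaving 2 seats).
Remainders in descending order: A 0.9156, B 0.7117, C 0.3727.
Largest remainders: A, B receive the extra seats.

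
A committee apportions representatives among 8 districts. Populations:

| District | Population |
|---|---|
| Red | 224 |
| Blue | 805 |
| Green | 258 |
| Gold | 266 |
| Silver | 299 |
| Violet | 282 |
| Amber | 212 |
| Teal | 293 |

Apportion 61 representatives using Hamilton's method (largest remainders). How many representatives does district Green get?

6

Total 2639; standard divisor 2639/61 ≈ 43.262.
Standard quotas: Red 5.178, Blue 18.607, Green 5.964, Gold 6.149, Silver 6.911, Violet 6.518, Amber 4.900, Teal 6.773.
Lower quotas: Red 5, Blue 18, Green 5, Gold 6, Silver 6, Violet 6, Amber 4, Teal 6 (sum 56, leaving 5 seats).
Remainders in descending order: Green 0.964, Silver 0.911, Amber 0.900, Teal 0.773, Blue 0.607, Violet 0.518, Red 0.178, Gold 0.149.
Largest remainders: Green, Silver, Amber, Teal, Blue receive the extra seats.
Green receives 6.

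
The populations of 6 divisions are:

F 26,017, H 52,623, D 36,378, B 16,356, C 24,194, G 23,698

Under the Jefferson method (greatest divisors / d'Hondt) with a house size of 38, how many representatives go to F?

Standard divisor 179266/38 ≈ 4717.526; standard quotas: F 5.515, H 11.155, D 7.711, B 3.467, C 5.129, G 5.023.
Rounding down gives 5, 11, 7, 3, 5, 5 = 36 seats, so the divisor must be adjusted.
With modified divisor 4360: modified quotas F 5.967, H 12.069, D 8.344, B 3.751, C 5.549, G 5.435.
Rounding down: F 5, H 12, D 8, B 3, C 5, G 5 (total 38).
F receives 5.

5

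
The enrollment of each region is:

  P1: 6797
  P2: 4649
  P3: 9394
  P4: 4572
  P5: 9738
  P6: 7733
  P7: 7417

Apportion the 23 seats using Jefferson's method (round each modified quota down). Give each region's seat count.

P1: 3, P2: 2, P3: 4, P4: 2, P5: 5, P6: 4, P7: 3

Standard divisor 50300/23 ≈ 2186.957; standard quotas: P1 3.108, P2 2.126, P3 4.295, P4 2.091, P5 4.453, P6 3.536, P7 3.391.
Rounding down gives 3, 2, 4, 2, 4, 3, 3 = 21 seats, so the divisor must be adjusted.
With modified divisor 1900: modified quotas P1 3.577, P2 2.447, P3 4.944, P4 2.406, P5 5.125, P6 4.070, P7 3.904.
Rounding down: P1 3, P2 2, P3 4, P4 2, P5 5, P6 4, P7 3 (total 23).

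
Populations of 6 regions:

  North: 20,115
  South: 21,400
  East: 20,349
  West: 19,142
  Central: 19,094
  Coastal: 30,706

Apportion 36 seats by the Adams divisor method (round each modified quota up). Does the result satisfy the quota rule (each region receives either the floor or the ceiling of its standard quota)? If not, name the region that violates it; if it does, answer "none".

Standard quotas: North 5.536, South 5.890, East 5.600, West 5.268, Central 5.255, Coastal 8.451.
Adams allocation: North 6, South 6, East 6, West 5, Central 5, Coastal 8.
Every allocation lies between the lower and upper quota.

none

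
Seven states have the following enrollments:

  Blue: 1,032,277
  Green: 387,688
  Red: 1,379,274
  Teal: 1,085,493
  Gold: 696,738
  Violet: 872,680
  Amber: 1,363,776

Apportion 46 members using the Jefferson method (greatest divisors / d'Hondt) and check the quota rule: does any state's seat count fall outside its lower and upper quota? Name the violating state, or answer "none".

Standard quotas: Blue 6.965, Green 2.616, Red 9.306, Teal 7.324, Gold 4.701, Violet 5.888, Amber 9.201.
Jefferson allocation: Blue 7, Green 2, Red 10, Teal 7, Gold 5, Violet 6, Amber 9.
Every allocation lies between the lower and upper quota.

none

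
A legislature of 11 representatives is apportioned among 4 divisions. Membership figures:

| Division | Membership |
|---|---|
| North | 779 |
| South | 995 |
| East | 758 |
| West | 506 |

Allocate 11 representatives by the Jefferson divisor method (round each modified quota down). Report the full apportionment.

Standard divisor 3038/11 ≈ 276.182; standard quotas: North 2.821, South 3.603, East 2.745, West 1.832.
Rounding down gives 2, 3, 2, 1 = 8 seats, so the divisor must be adjusted.
With modified divisor 250: modified quotas North 3.116, South 3.980, East 3.032, West 2.024.
Rounding down: North 3, South 3, East 3, West 2 (total 11).

North 3; South 3; East 3; West 2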